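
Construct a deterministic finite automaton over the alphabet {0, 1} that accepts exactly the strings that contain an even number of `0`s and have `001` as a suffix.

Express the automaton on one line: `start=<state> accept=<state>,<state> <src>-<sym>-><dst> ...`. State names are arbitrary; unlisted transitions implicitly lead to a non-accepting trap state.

Handle the two conditions separately and then intersect. One (2 states) tracks the count of `0`s modulo 2; the other (4 states) tracks how much of the suffix `001` has currently been matched. Each combined state is a pair, one component from each; accept when both components accept.
        0   1  
>  q0   q1  q0 
   q1   q2  q3 
   q2   q4  q5 
   q3   q6  q3 
   q4   q2  q7 
 * q5   q1  q0 
   q6   q4  q0 
   q7   q6  q3 
(> = start, * = accepting)

start=q0 accept=q5 q0-0->q1 q0-1->q0 q1-0->q2 q1-1->q3 q2-0->q4 q2-1->q5 q3-0->q6 q3-1->q3 q4-0->q2 q4-1->q7 q5-0->q1 q5-1->q0 q6-0->q4 q6-1->q0 q7-0->q6 q7-1->q3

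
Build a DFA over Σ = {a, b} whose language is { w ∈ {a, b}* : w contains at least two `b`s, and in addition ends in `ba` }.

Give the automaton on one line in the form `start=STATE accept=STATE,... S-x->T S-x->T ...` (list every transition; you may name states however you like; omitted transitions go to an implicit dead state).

Run two small machines in parallel and take their product. One (4 states) tracks the count of `b`s, saturating at 3; the other (3 states) tracks how much of the suffix `ba` has currently been matched. Each combined state is a pair, one component from each; accept when both components accept.
With 10 states:
        a   b  
>  q0   q0  q1 
   q1   q2  q3 
   q2   q4  q3 
   q3   q5  q6 
   q4   q4  q3 
 * q5   q7  q6 
   q6   q8  q6 
   q7   q7  q6 
 * q8   q9  q6 
   q9   q9  q6 
(> = start, * = accepting)

start=q0 accept=q5,q8 q0-a->q0 q0-b->q1 q1-a->q2 q1-b->q3 q2-a->q4 q2-b->q3 q3-a->q5 q3-b->q6 q4-a->q4 q4-b->q3 q5-a->q7 q5-b->q6 q6-a->q8 q6-b->q6 q7-a->q7 q7-b->q6 q8-a->q9 q8-b->q6 q9-a->q9 q9-b->q6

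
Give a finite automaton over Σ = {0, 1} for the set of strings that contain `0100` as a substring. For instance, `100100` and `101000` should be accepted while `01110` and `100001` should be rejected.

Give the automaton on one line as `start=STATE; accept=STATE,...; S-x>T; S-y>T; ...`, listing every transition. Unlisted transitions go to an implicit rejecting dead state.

States S0..S3 record the length of the longest prefix of `0100` that matches the current input suffix. Reaching S4 means `0100` has been seen, and we stay there forever. Accept from S4.
With 5 states:
        0   1  
>  S0   S1  S0 
   S1   S1  S2 
   S2   S3  S0 
   S3   S4  S2 
 * S4   S4  S4 
(> = start, * = accepting)

start=S0; accept=S4; S0-0>S1; S0-1>S0; S1-0>S1; S1-1>S2; S2-0>S3; S2-1>S0; S3-0>S4; S3-1>S2; S4-0>S4; S4-1>S4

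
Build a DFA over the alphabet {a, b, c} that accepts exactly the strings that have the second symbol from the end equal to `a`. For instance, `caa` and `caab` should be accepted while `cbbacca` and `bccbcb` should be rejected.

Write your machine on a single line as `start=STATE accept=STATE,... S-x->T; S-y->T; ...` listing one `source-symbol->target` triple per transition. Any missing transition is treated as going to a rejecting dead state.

A DFA must remember the last 2 symbols (since which symbol is second-to-last isn't known until the input ends). Use one state per possible window of the last ≤2 symbols; accept from those whose window starts with `a`.
13 states suffice.
          a    b    c  
>  S0     S1   S2   S3 
   S1     S4   S5   S6 
   S2     S7   S8   S9 
   S3    S10  S11  S12 
 * S4     S4   S5   S6 
 * S5     S7   S8   S9 
 * S6    S10  S11  S12 
   S7     S4   S5   S6 
   S8     S7   S8   S9 
   S9    S10  S11  S12 
   S10    S4   S5   S6 
   S11    S7   S8   S9 
   S12   S10  S11  S12 
(> = start, * = accepting)

start=S0; accept=S4,S5,S6; S0-a->S1; S0-b->S2; S0-c->S3; S1-a->S4; S1-b->S5; S1-c->S6; S2-a->S7; S2-b->S8; S2-c->S9; S3-a->S10; S3-b->S11; S3-c->S12; S4-a->S4; S4-b->S5; S4-c->S6; S5-a->S7; S5-b->S8; S5-c->S9; S6-a->S10; S6-b->S11; S6-c->S12; S7-a->S4; S7-b->S5; S7-c->S6; S8-a->S7; S8-b->S8; S8-c->S9; S9-a->S10; S9-b->S11; S9-c->S12; S10-a->S4; S10-b->S5; S10-c->S6; S11-a->S7; S11-b->S8; S11-c->S9; S12-a->S10; S12-b->S11; S12-c->S12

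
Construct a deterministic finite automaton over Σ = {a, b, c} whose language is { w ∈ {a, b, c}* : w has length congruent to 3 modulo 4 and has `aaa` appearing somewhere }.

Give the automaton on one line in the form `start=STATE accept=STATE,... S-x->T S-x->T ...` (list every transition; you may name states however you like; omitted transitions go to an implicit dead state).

start=q0 accept=q6 q0-a->q1 q0-b->q2 q0-c->q2 q1-a->q3 q1-b->q4 q1-c->q4 q2-a->q5 q2-b->q4 q2-c->q4 q3-a->q6 q3-b->q7 q3-c->q7 q4-a->q8 q4-b->q7 q4-c->q7 q5-a->q9 q5-b->q7 q5-c->q7 q6-a->q10 q6-b->q10 q6-c->q10 q7-a->q11 q7-b->q0 q7-c->q0 q8-a->q12 q8-b->q0 q8-c->q0 q9-a->q10 q9-b->q0 q9-c->q0 q10-a->q13 q10-b->q13 q10-c->q13 q11-a->q14 q11-b->q2 q11-c->q2 q12-a->q13 q12-b->q2 q12-c->q2 q13-a->q15 q13-b->q15 q13-c->q15 q14-a->q15 q14-b->q4 q14-c->q4 q15-a->q6 q15-b->q6 q15-c->q6

Build one automaton per condition and run them in lockstep. The first has 4 states tracking the input length modulo 4; the second has 4 states tracking whether and how much of `aaa` has been seen. A product state is a pair (one from each), accepting exactly when both do.
A 16-state machine:
          a    b    c  
>  q0     q1   q2   q2 
   q1     q3   q4   q4 
   q2     q5   q4   q4 
   q3     q6   q7   q7 
   q4     q8   q7   q7 
   q5     q9   q7   q7 
 * q6    q10  q10  q10 
   q7    q11   q0   q0 
   q8    q12   q0   q0 
   q9    q10   q0   q0 
   q10   q13  q13  q13 
   q11   q14   q2   q2 
   q12   q13   q2   q2 
   q13   q15  q15  q15 
   q14   q15   q4   q4 
   q15    q6   q6   q6 
(> = start, * = accepting)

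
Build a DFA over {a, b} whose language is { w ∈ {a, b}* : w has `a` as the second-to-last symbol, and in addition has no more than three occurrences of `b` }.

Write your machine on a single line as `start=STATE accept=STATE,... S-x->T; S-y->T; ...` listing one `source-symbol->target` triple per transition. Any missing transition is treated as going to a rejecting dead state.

Build one automaton per condition and run them in lockstep. The first has 7 states tracking the last 2 symbols read; the second has 5 states tracking the count of `b`s, saturating at 4. A product state is a pair (one from each), accepting exactly when both do.
19 states suffice.
          a    b  
>  S0     S1   S2 
   S1     S3   S4 
   S2     S5   S6 
 * S3     S3   S4 
 * S4     S5   S6 
   S5     S7   S8 
   S6     S9  S10 
 * S7     S7   S8 
 * S8     S9  S10 
   S9    S11  S12 
   S10   S13  S14 
 * S11   S11  S12 
 * S12   S13  S14 
   S13   S15  S16 
   S14   S17  S14 
 * S15   S15  S16 
   S16   S17  S14 
   S17   S18  S16 
   S18   S18  S16 
(> = start, * = accepting)

start=S0; accept=S3,S4,S7,S8,S11,S12,S15; S0-a->S1; S0-b->S2; S1-a->S3; S1-b->S4; S2-a->S5; S2-b->S6; S3-a->S3; S3-b->S4; S4-a->S5; S4-b->S6; S5-a->S7; S5-b->S8; S6-a->S9; S6-b->S10; S7-a->S7; S7-b->S8; S8-a->S9; S8-b->S10; S9-a->S11; S9-b->S12; S10-a->S13; S10-b->S14; S11-a->S11; S11-b->S12; S12-a->S13; S12-b->S14; S13-a->S15; S13-b->S16; S14-a->S17; S14-b->S14; S15-a->S15; S15-b->S16; S16-a->S17; S16-b->S14; S17-a->S18; S17-b->S16; S18-a->S18; S18-b->S16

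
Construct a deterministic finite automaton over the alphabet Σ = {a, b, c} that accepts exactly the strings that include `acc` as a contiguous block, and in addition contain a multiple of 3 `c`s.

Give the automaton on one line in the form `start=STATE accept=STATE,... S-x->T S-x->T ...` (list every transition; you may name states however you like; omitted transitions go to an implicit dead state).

start=q0 accept=q9 q0-a->q1 q0-b->q0 q0-c->q2 q1-a->q1 q1-b->q0 q1-c->q3 q2-a->q4 q2-b->q2 q2-c->q5 q3-a->q4 q3-b->q2 q3-c->q6 q4-a->q4 q4-b->q2 q4-c->q7 q5-a->q8 q5-b->q5 q5-c->q0 q6-a->q6 q6-b->q6 q6-c->q9 q7-a->q8 q7-b->q5 q7-c->q9 q8-a->q8 q8-b->q5 q8-c->q10 q9-a->q9 q9-b->q9 q9-c->q11 q10-a->q1 q10-b->q0 q10-c->q11 q11-a->q11 q11-b->q11 q11-c->q6

Handle the two conditions separately and then intersect. One (4 states) tracks whether and how much of `acc` has been seen; the other (3 states) tracks the count of `c`s modulo 3. Each combined state is a pair, one component from each; accept when both components accept.
12 states suffice.
          a    b    c  
>  q0     q1   q0   q2 
   q1     q1   q0   q3 
   q2     q4   q2   q5 
   q3     q4   q2   q6 
   q4     q4   q2   q7 
   q5     q8   q5   q0 
   q6     q6   q6   q9 
   q7     q8   q5   q9 
   q8     q8   q5  q10 
 * q9     q9   q9  q11 
   q10    q1   q0  q11 
   q11   q11  q11   q6 
(> = start, * = accepting)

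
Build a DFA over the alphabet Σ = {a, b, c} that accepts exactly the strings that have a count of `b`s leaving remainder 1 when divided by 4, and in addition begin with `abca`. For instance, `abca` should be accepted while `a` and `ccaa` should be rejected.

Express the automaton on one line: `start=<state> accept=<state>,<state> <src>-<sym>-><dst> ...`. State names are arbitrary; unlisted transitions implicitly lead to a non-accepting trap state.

start=q0 accept=q5 q0-a->q1 q0-b->q2 q0-c->q2 q1-a->q2 q1-b->q3 q1-c->q2 q2-a->q2 q2-b->q2 q2-c->q2 q3-a->q2 q3-b->q2 q3-c->q4 q4-a->q5 q4-b->q2 q4-c->q2 q5-a->q5 q5-b->q6 q5-c->q5 q6-a->q6 q6-b->q7 q6-c->q6 q7-a->q7 q7-b->q8 q7-c->q7 q8-a->q8 q8-b->q5 q8-c->q8

Handle the two conditions separately and then intersect. The first has 4 states tracking the count of `b`s modulo 4; the second has 6 states tracking whether the input so far still matches the prefix `abca`. A product state is a pair (one from each), accepting exactly when both do. Minimizing collapses redundant product states.
9 states suffice.
        a   b   c  
>  q0   q1  q2  q2 
   q1   q2  q3  q2 
   q2   q2  q2  q2 
   q3   q2  q2  q4 
   q4   q5  q2  q2 
 * q5   q5  q6  q5 
   q6   q6  q7  q6 
   q7   q7  q8  q7 
   q8   q8  q5  q8 
(> = start, * = accepting)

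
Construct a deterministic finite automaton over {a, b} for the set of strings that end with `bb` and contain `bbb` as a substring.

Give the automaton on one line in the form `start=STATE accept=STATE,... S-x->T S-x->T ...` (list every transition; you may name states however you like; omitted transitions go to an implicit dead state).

Run two small machines in parallel and take their product. One (3 states) tracks how much of the suffix `bb` has currently been matched; the other (4 states) tracks whether and how much of `bbb` has been seen. Each combined state is a pair, one component from each; accept when both components accept.
6 states suffice.
        a   b  
>  s0   s0  s1 
   s1   s0  s2 
   s2   s0  s3 
 * s3   s4  s3 
   s4   s4  s5 
   s5   s4  s3 
(> = start, * = accepting)

start=s0 accept=s3 s0-a->s0 s0-b->s1 s1-a->s0 s1-b->s2 s2-a->s0 s2-b->s3 s3-a->s4 s3-b->s3 s4-a->s4 s4-b->s5 s5-a->s4 s5-b->s3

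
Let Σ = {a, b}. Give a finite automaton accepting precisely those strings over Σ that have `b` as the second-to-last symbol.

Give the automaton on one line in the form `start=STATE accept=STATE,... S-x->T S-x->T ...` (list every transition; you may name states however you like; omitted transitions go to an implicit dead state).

start=s0 accept=s5,s6 s0-a->s1 s0-b->s2 s1-a->s3 s1-b->s4 s2-a->s5 s2-b->s6 s3-a->s3 s3-b->s4 s4-a->s5 s4-b->s6 s5-a->s3 s5-b->s4 s6-a->s5 s6-b->s6

A DFA must remember the last 2 symbols (since which symbol is second-to-last isn't known until the input ends). Use one state per possible window of the last ≤2 symbols; accept from those whose window starts with `b`.
With 7 states:
        a   b  
>  s0   s1  s2 
   s1   s3  s4 
   s2   s5  s6 
   s3   s3  s4 
   s4   s5  s6 
 * s5   s3  s4 
 * s6   s5  s6 
(> = start, * = accepting)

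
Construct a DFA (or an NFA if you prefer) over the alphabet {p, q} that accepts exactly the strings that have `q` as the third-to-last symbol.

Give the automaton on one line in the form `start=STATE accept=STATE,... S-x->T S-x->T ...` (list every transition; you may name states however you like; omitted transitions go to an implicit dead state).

Because acceptance depends on a position counted from the end, the machine has to buffer the most recent 3 symbols. Make each state the string of the last up-to-3 symbols read; on input `x` shift the window left and append `x`. Accept when the buffered window has length 3 and begins with `q`.
With 15 states:
          p    q  
>  s0     s1   s2 
   s1     s3   s4 
   s2     s5   s6 
   s3     s7   s8 
   s4     s9  s10 
   s5    s11  s12 
   s6    s13  s14 
   s7     s7   s8 
   s8     s9  s10 
   s9    s11  s12 
   s10   s13  s14 
 * s11    s7   s8 
 * s12    s9  s10 
 * s13   s11  s12 
 * s14   s13  s14 
(> = start, * = accepting)

start=s0 accept=s11,s12,s13,s14 s0-p->s1 s0-q->s2 s1-p->s3 s1-q->s4 s2-p->s5 s2-q->s6 s3-p->s7 s3-q->s8 s4-p->s9 s4-q->s10 s5-p->s11 s5-q->s12 s6-p->s13 s6-q->s14 s7-p->s7 s7-q->s8 s8-p->s9 s8-q->s10 s9-p->s11 s9-q->s12 s10-p->s13 s10-q->s14 s11-p->s7 s11-q->s8 s12-p->s9 s12-q->s10 s13-p->s11 s13-q->s12 s14-p->s13 s14-q->s14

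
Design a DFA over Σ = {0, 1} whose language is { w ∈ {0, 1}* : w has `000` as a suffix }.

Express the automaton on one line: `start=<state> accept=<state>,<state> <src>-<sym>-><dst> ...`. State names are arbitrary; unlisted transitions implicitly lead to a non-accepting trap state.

Let each state record the length of the longest suffix of the input read so far that is also a prefix of `000`. q1 means the last symbol is `0`; q2 means the last 2 symbols are `00`; q3 means the last 3 symbols are `000`. Accept only at q3, where the string currently ends in `000`.
        0   1  
>  q0   q1  q0 
   q1   q2  q0 
   q2   q3  q0 
 * q3   q3  q0 
(> = start, * = accepting)

start=q0 accept=q3 q0-0->q1 q0-1->q0 q1-0->q2 q1-1->q0 q2-0->q3 q2-1->q0 q3-0->q3 q3-1->q0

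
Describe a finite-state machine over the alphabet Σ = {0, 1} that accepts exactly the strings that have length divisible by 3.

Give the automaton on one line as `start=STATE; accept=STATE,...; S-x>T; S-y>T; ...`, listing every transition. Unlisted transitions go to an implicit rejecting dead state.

Count input length modulo 3: every symbol advances one step around the cycle A → B → C → A. Accept at A.
       0  1 
>* A   B  B 
   B   C  C 
   C   A  A 
(> = start, * = accepting)

start=A; accept=A; A-0>B; A-1>B; B-0>C; B-1>C; C-0>A; C-1>A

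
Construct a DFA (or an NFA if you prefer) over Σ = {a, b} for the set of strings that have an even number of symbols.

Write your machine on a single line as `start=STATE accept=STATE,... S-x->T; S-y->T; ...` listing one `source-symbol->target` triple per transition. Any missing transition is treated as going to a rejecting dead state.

start=s0; accept=s0; s0-a->s1; s0-b->s1; s1-a->s0; s1-b->s0

Only the length mod 2 matters, so use a 2-cycle: from any state, every input symbol moves to the next state, wrapping s1 back to s0. Mark s0 accepting.
2 states suffice.
        a   b  
>* s0   s1  s1 
   s1   s0  s0 
(> = start, * = accepting)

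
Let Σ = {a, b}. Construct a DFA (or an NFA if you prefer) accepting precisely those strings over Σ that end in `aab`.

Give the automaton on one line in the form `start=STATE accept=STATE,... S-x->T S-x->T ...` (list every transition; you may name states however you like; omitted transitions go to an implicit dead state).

Remember how much of `aab` the current input suffix matches. State q0 means no match yet; q1 means the last symbol is `a`; q2 means the last 2 symbols are `aa`; q3 means the last 3 symbols are `aab`. Only q3 accepts. On a mismatch, fall back to the longest proper suffix that is still a prefix of `aab`.
With 4 states:
        a   b  
>  q0   q1  q0 
   q1   q2  q0 
   q2   q2  q3 
 * q3   q1  q0 
(> = start, * = accepting)

start=q0 accept=q3 q0-a->q1 q0-b->q0 q1-a->q2 q1-b->q0 q2-a->q2 q2-b->q3 q3-a->q1 q3-b->q0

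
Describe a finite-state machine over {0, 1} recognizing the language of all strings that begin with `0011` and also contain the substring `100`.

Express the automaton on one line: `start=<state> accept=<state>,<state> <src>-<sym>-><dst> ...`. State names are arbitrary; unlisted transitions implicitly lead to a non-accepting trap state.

Build one automaton per condition and run them in lockstep. The first has 6 states tracking whether the input so far still matches the prefix `0011`; the second has 4 states tracking whether and how much of `100` has been seen. A product state is a pair (one from each), accepting exactly when both do.
An 11-state machine:
          0    1  
>  s0     s1   s2 
   s1     s3   s2 
   s2     s4   s2 
   s3     s5   s6 
   s4     s7   s2 
   s5     s5   s2 
   s6     s4   s8 
   s7     s7   s7 
   s8     s9   s8 
   s9    s10   s8 
 * s10   s10  s10 
(> = start, * = accepting)

start=s0 accept=s10 s0-0->s1 s0-1->s2 s1-0->s3 s1-1->s2 s2-0->s4 s2-1->s2 s3-0->s5 s3-1->s6 s4-0->s7 s4-1->s2 s5-0->s5 s5-1->s2 s6-0->s4 s6-1->s8 s7-0->s7 s7-1->s7 s8-0->s9 s8-1->s8 s9-0->s10 s9-1->s8 s10-0->s10 s10-1->s10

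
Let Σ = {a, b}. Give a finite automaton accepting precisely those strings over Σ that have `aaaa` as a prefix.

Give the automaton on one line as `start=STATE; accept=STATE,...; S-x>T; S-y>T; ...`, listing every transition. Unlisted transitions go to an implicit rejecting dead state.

start=s0; accept=s4; s0-a>s1; s0-b>s5; s1-a>s2; s1-b>s5; s2-a>s3; s2-b>s5; s3-a>s4; s3-b>s5; s4-a>s4; s4-b>s4; s5-a>s5; s5-b>s5

Walk along `aaaa` while the input agrees: from s0 take `a` to s1, and so on. Any deviation drops to the rejecting sink s5. Once s4 is reached the prefix is confirmed and every continuation is accepted.
With 6 states:
        a   b  
>  s0   s1  s5 
   s1   s2  s5 
   s2   s3  s5 
   s3   s4  s5 
 * s4   s4  s4 
   s5   s5  s5 
(> = start, * = accepting)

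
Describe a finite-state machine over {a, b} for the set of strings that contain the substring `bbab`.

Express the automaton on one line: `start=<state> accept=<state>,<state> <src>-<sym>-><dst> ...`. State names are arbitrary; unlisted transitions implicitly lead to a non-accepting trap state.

start=S0 accept=S4 S0-a->S0 S0-b->S1 S1-a->S0 S1-b->S2 S2-a->S3 S2-b->S2 S3-a->S0 S3-b->S4 S4-a->S4 S4-b->S4

States S0..S3 record the length of the longest prefix of `bbab` that matches the current input suffix. Reaching S4 means `bbab` has been seen, and we stay there forever. Accept from S4.
A 5-state machine:
        a   b  
>  S0   S0  S1 
   S1   S0  S2 
   S2   S3  S2 
   S3   S0  S4 
 * S4   S4  S4 
(> = start, * = accepting)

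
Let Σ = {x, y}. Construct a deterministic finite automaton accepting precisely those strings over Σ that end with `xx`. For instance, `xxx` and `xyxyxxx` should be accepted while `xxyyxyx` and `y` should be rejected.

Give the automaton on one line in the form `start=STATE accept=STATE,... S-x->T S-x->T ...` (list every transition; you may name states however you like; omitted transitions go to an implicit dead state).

start=s0 accept=s2 s0-x->s1 s0-y->s0 s1-x->s2 s1-y->s0 s2-x->s2 s2-y->s0

Remember how much of `xx` the current input suffix matches. State s0 means no match yet; s1 means the last symbol is `x`; s2 means the last 2 symbols are `xx`. Only s2 accepts. On a mismatch, fall back to the longest proper suffix that is still a prefix of `xx`.
With 3 states:
        x   y  
>  s0   s1  s0 
   s1   s2  s0 
 * s2   s2  s0 
(> = start, * = accepting)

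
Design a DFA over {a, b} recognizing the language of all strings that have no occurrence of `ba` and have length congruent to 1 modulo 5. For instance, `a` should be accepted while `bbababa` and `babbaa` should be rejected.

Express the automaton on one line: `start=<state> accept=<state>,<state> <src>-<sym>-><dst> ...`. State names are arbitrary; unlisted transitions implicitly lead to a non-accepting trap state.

start=S0 accept=S1,S2 S0-a->S1 S0-b->S2 S1-a->S3 S1-b->S4 S2-a->S5 S2-b->S4 S3-a->S6 S3-b->S7 S4-a->S8 S4-b->S7 S5-a->S8 S5-b->S8 S6-a->S9 S6-b->S10 S7-a->S11 S7-b->S10 S8-a->S11 S8-b->S11 S9-a->S0 S9-b->S12 S10-a->S13 S10-b->S12 S11-a->S13 S11-b->S13 S12-a->S14 S12-b->S2 S13-a->S14 S13-b->S14 S14-a->S5 S14-b->S5

Run two small machines in parallel and take their product. One (3 states) tracks partial matches of the forbidden pattern `ba`; the other (5 states) tracks the input length modulo 5. Each combined state is a pair, one component from each; accept when both components accept.
15 states suffice.
          a    b  
>  S0     S1   S2 
 * S1     S3   S4 
 * S2     S5   S4 
   S3     S6   S7 
   S4     S8   S7 
   S5     S8   S8 
   S6     S9  S10 
   S7    S11  S10 
   S8    S11  S11 
   S9     S0  S12 
   S10   S13  S12 
   S11   S13  S13 
   S12   S14   S2 
   S13   S14  S14 
   S14    S5   S5 
(> = start, * = accepting)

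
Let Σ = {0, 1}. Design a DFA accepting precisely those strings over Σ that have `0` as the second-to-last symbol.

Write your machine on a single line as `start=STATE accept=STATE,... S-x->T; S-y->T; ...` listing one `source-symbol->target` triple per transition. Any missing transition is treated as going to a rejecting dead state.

A DFA must remember the last 2 symbols (since which symbol is second-to-last isn't known until the input ends). Use one state per possible window of the last ≤2 symbols; accept from those whose window starts with `0`.
7 states suffice.
        0   1  
>  S0   S1  S2 
   S1   S3  S4 
   S2   S5  S6 
 * S3   S3  S4 
 * S4   S5  S6 
   S5   S3  S4 
   S6   S5  S6 
(> = start, * = accepting)

start=S0; accept=S3,S4; S0-0->S1; S0-1->S2; S1-0->S3; S1-1->S4; S2-0->S5; S2-1->S6; S3-0->S3; S3-1->S4; S4-0->S5; S4-1->S6; S5-0->S3; S5-1->S4; S6-0->S5; S6-1->S6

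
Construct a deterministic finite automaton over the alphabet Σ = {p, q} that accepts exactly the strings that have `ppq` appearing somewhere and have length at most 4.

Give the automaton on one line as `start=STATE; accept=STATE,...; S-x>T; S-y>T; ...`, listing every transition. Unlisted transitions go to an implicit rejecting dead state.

start=s0; accept=s7,s11; s0-p>s1; s0-q>s2; s1-p>s3; s1-q>s4; s2-p>s5; s2-q>s4; s3-p>s6; s3-q>s7; s4-p>s8; s4-q>s9; s5-p>s6; s5-q>s9; s6-p>s10; s6-q>s11; s7-p>s11; s7-q>s11; s8-p>s10; s8-q>s12; s9-p>s13; s9-q>s12; s10-p>s14; s10-q>s15; s11-p>s15; s11-q>s15; s12-p>s16; s12-q>s17; s13-p>s14; s13-q>s17; s14-p>s14; s14-q>s15; s15-p>s15; s15-q>s15; s16-p>s14; s16-q>s17; s17-p>s16; s17-q>s17

Build one automaton per condition and run them in lockstep. One (4 states) tracks whether and how much of `ppq` has been seen; the other (6 states) tracks the input length, saturating at 5. Each combined state is a pair, one component from each; accept when both components accept.
18 states suffice.
          p    q  
>  s0     s1   s2 
   s1     s3   s4 
   s2     s5   s4 
   s3     s6   s7 
   s4     s8   s9 
   s5     s6   s9 
   s6    s10  s11 
 * s7    s11  s11 
   s8    s10  s12 
   s9    s13  s12 
   s10   s14  s15 
 * s11   s15  s15 
   s12   s16  s17 
   s13   s14  s17 
   s14   s14  s15 
   s15   s15  s15 
   s16   s14  s17 
   s17   s16  s17 
(> = start, * = accepting)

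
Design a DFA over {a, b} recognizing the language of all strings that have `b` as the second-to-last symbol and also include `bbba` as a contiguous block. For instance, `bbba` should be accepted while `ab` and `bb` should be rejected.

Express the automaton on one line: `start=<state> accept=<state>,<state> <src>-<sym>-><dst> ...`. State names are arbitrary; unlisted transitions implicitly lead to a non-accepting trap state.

start=s0 accept=s4,s7 s0-a->s0 s0-b->s1 s1-a->s0 s1-b->s2 s2-a->s0 s2-b->s3 s3-a->s4 s3-b->s3 s4-a->s5 s4-b->s6 s5-a->s5 s5-b->s6 s6-a->s4 s6-b->s7 s7-a->s4 s7-b->s7

Handle the two conditions separately and then intersect. One (7 states) tracks the last 2 symbols read; the other (5 states) tracks whether and how much of `bbba` has been seen. Each combined state is a pair, one component from each; accept when both components accept. Minimizing collapses redundant product states.
An 8-state machine:
        a   b  
>  s0   s0  s1 
   s1   s0  s2 
   s2   s0  s3 
   s3   s4  s3 
 * s4   s5  s6 
   s5   s5  s6 
   s6   s4  s7 
 * s7   s4  s7 
(> = start, * = accepting)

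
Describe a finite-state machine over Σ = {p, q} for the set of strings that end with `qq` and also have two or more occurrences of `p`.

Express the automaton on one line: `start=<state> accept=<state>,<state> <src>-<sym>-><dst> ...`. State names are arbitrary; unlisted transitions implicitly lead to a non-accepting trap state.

Handle the two conditions separately and then intersect. The first has 3 states tracking how much of the suffix `qq` has currently been matched; the second has 4 states tracking the count of `p`s, saturating at 3. A product state is a pair (one from each), accepting exactly when both do.
A 12-state machine:
          p    q  
>  s0     s1   s2 
   s1     s3   s4 
   s2     s1   s5 
   s3     s6   s7 
   s4     s3   s8 
   s5     s1   s5 
   s6     s6   s9 
   s7     s6  s10 
   s8     s3   s8 
   s9     s6  s11 
 * s10    s6  s10 
 * s11    s6  s11 
(> = start, * = accepting)

start=s0 accept=s10,s11 s0-p->s1 s0-q->s2 s1-p->s3 s1-q->s4 s2-p->s1 s2-q->s5 s3-p->s6 s3-q->s7 s4-p->s3 s4-q->s8 s5-p->s1 s5-q->s5 s6-p->s6 s6-q->s9 s7-p->s6 s7-q->s10 s8-p->s3 s8-q->s8 s9-p->s6 s9-q->s11 s10-p->s6 s10-q->s10 s11-p->s6 s11-q->s11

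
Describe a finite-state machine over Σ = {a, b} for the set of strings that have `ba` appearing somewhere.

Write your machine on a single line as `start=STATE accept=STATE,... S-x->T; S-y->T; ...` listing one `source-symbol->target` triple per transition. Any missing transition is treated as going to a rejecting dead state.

start=q0; accept=q2; q0-a->q0; q0-b->q1; q1-a->q2; q1-b->q1; q2-a->q2; q2-b->q2

Track how much of `ba` has been matched so far: state q0 is no progress, q2 is the absorbing accept state reached once `ba` has occurred. Intermediate states record partial matches; on a mismatch, fall back to the longest reusable overlap.
3 states suffice.
        a   b  
>  q0   q0  q1 
   q1   q2  q1 
 * q2   q2  q2 
(> = start, * = accepting)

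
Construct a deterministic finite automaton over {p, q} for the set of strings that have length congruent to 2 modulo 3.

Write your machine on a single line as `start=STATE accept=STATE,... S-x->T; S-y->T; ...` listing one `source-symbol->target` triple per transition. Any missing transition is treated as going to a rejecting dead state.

start=A; accept=C; A-p->B; A-q->B; B-p->C; B-q->C; C-p->A; C-q->A

Count input length modulo 3: every symbol advances one step around the cycle A → B → C → A. Accept at C.
A 3-state machine:
       p  q 
>  A   B  B 
   B   C  C 
 * C   A  A 
(> = start, * = accepting)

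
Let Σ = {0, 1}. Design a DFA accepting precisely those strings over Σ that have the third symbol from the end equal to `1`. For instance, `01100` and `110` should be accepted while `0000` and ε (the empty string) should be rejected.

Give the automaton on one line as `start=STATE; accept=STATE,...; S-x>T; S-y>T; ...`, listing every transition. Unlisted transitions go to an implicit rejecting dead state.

start=s0; accept=s11,s12,s13,s14; s0-0>s1; s0-1>s2; s1-0>s3; s1-1>s4; s2-0>s5; s2-1>s6; s3-0>s7; s3-1>s8; s4-0>s9; s4-1>s10; s5-0>s11; s5-1>s12; s6-0>s13; s6-1>s14; s7-0>s7; s7-1>s8; s8-0>s9; s8-1>s10; s9-0>s11; s9-1>s12; s10-0>s13; s10-1>s14; s11-0>s7; s11-1>s8; s12-0>s9; s12-1>s10; s13-0>s11; s13-1>s12; s14-0>s13; s14-1>s14

Because acceptance depends on a position counted from the end, the machine has to buffer the most recent 3 symbols. Make each state the string of the last up-to-3 symbols read; on input `x` shift the window left and append `x`. Accept when the buffered window has length 3 and begins with `1`.
15 states suffice.
          0    1  
>  s0     s1   s2 
   s1     s3   s4 
   s2     s5   s6 
   s3     s7   s8 
   s4     s9  s10 
   s5    s11  s12 
   s6    s13  s14 
   s7     s7   s8 
   s8     s9  s10 
   s9    s11  s12 
   s10   s13  s14 
 * s11    s7   s8 
 * s12    s9  s10 
 * s13   s11  s12 
 * s14   s13  s14 
(> = start, * = accepting)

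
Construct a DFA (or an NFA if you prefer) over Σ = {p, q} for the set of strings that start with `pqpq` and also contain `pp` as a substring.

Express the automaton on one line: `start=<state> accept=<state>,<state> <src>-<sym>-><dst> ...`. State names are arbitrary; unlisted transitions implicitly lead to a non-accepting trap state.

Handle the two conditions separately and then intersect. The first has 6 states tracking whether the input so far still matches the prefix `pqpq`; the second has 3 states tracking whether and how much of `pp` has been seen. A product state is a pair (one from each), accepting exactly when both do.
10 states suffice.
       p  q 
>  A   B  C 
   B   D  E 
   C   F  C 
   D   D  D 
   E   G  C 
   F   D  C 
   G   D  H 
   H   I  H 
   I   J  H 
 * J   J  J 
(> = start, * = accepting)

start=A accept=J A-p->B A-q->C B-p->D B-q->E C-p->F C-q->C D-p->D D-q->D E-p->G E-q->C F-p->D F-q->C G-p->D G-q->H H-p->I H-q->H I-p->J I-q->H J-p->J J-q->J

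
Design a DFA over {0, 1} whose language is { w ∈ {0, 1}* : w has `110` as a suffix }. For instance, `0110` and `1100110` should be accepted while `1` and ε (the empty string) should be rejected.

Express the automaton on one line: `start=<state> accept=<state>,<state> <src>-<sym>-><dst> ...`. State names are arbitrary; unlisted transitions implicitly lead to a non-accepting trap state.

start=A accept=D A-0->A A-1->B B-0->A B-1->C C-0->D C-1->C D-0->A D-1->B

Remember how much of `110` the current input suffix matches. State A means no match yet; B means the last symbol is `1`; C means the last 2 symbols are `11`; D means the last 3 symbols are `110`. Only D accepts. On a mismatch, fall back to the longest proper suffix that is still a prefix of `110`.
A 4-state machine:
       0  1 
>  A   A  B 
   B   A  C 
   C   D  C 
 * D   A  B 
(> = start, * = accepting)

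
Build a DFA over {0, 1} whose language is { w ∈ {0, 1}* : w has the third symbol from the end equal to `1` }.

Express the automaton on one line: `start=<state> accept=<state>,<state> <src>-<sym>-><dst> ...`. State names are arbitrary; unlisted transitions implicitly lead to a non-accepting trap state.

start=s0 accept=s11,s12,s13,s14 s0-0->s1 s0-1->s2 s1-0->s3 s1-1->s4 s2-0->s5 s2-1->s6 s3-0->s7 s3-1->s8 s4-0->s9 s4-1->s10 s5-0->s11 s5-1->s12 s6-0->s13 s6-1->s14 s7-0->s7 s7-1->s8 s8-0->s9 s8-1->s10 s9-0->s11 s9-1->s12 s10-0->s13 s10-1->s14 s11-0->s7 s11-1->s8 s12-0->s9 s12-1->s10 s13-0->s11 s13-1->s12 s14-0->s13 s14-1->s14

A DFA must remember the last 3 symbols (since which symbol is third-to-last isn't known until the input ends). Use one state per possible window of the last ≤3 symbols; accept from those whose window starts with `1`.
With 15 states:
          0    1  
>  s0     s1   s2 
   s1     s3   s4 
   s2     s5   s6 
   s3     s7   s8 
   s4     s9  s10 
   s5    s11  s12 
   s6    s13  s14 
   s7     s7   s8 
   s8     s9  s10 
   s9    s11  s12 
   s10   s13  s14 
 * s11    s7   s8 
 * s12    s9  s10 
 * s13   s11  s12 
 * s14   s13  s14 
(> = start, * = accepting)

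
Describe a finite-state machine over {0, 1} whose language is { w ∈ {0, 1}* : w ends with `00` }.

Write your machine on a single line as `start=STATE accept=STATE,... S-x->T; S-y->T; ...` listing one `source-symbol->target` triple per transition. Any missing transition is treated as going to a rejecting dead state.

start=S0; accept=S2; S0-0->S1; S0-1->S0; S1-0->S2; S1-1->S0; S2-0->S2; S2-1->S0

Let each state record the length of the longest suffix of the input read so far that is also a prefix of `00`. S1 means the last symbol is `0`; S2 means the last 2 symbols are `00`. Accept only at S2, where the string currently ends in `00`.
With 3 states:
        0   1  
>  S0   S1  S0 
   S1   S2  S0 
 * S2   S2  S0 
(> = start, * = accepting)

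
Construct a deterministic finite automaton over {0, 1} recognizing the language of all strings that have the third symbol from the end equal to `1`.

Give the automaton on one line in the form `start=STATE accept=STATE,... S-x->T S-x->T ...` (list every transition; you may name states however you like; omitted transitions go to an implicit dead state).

A DFA must remember the last 3 symbols (since which symbol is third-to-last isn't known until the input ends). Use one state per possible window of the last ≤3 symbols; accept from those whose window starts with `1`.
          0    1  
>  s0     s1   s2 
   s1     s3   s4 
   s2     s5   s6 
   s3     s7   s8 
   s4     s9  s10 
   s5    s11  s12 
   s6    s13  s14 
   s7     s7   s8 
   s8     s9  s10 
   s9    s11  s12 
   s10   s13  s14 
 * s11    s7   s8 
 * s12    s9  s10 
 * s13   s11  s12 
 * s14   s13  s14 
(> = start, * = accepting)

start=s0 accept=s11,s12,s13,s14 s0-0->s1 s0-1->s2 s1-0->s3 s1-1->s4 s2-0->s5 s2-1->s6 s3-0->s7 s3-1->s8 s4-0->s9 s4-1->s10 s5-0->s11 s5-1->s12 s6-0->s13 s6-1->s14 s7-0->s7 s7-1->s8 s8-0->s9 s8-1->s10 s9-0->s11 s9-1->s12 s10-0->s13 s10-1->s14 s11-0->s7 s11-1->s8 s12-0->s9 s12-1->s10 s13-0->s11 s13-1->s12 s14-0->s13 s14-1->s14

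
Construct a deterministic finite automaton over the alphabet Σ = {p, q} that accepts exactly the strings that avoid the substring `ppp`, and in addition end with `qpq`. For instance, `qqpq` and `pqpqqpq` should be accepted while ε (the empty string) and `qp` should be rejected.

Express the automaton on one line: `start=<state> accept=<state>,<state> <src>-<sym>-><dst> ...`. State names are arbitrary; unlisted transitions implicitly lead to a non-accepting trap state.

Build one automaton per condition and run them in lockstep. One (4 states) tracks partial matches of the forbidden pattern `ppp`; the other (4 states) tracks how much of the suffix `qpq` has currently been matched. Each combined state is a pair, one component from each; accept when both components accept. Equivalent product states are then merged.
With 7 states:
        p   q  
>  s0   s1  s2 
   s1   s3  s2 
   s2   s4  s2 
   s3   s5  s2 
   s4   s3  s6 
   s5   s5  s5 
 * s6   s4  s2 
(> = start, * = accepting)

start=s0 accept=s6 s0-p->s1 s0-q->s2 s1-p->s3 s1-q->s2 s2-p->s4 s2-q->s2 s3-p->s5 s3-q->s2 s4-p->s3 s4-q->s6 s5-p->s5 s5-q->s5 s6-p->s4 s6-q->s2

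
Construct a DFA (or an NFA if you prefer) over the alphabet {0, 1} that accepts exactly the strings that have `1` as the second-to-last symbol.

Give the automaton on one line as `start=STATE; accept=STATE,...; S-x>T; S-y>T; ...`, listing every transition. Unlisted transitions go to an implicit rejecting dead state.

start=s0; accept=s5,s6; s0-0>s1; s0-1>s2; s1-0>s3; s1-1>s4; s2-0>s5; s2-1>s6; s3-0>s3; s3-1>s4; s4-0>s5; s4-1>s6; s5-0>s3; s5-1>s4; s6-0>s5; s6-1>s6

A DFA must remember the last 2 symbols (since which symbol is second-to-last isn't known until the input ends). Use one state per possible window of the last ≤2 symbols; accept from those whose window starts with `1`.
With 7 states:
        0   1  
>  s0   s1  s2 
   s1   s3  s4 
   s2   s5  s6 
   s3   s3  s4 
   s4   s5  s6 
 * s5   s3  s4 
 * s6   s5  s6 
(> = start, * = accepting)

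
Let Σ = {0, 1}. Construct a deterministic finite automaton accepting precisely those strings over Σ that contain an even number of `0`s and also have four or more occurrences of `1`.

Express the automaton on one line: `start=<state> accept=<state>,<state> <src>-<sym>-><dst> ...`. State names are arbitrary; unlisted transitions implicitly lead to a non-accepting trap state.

Run two small machines in parallel and take their product. One (2 states) tracks the count of `0`s modulo 2; the other (6 states) tracks the count of `1`s, saturating at 5. Each combined state is a pair, one component from each; accept when both components accept. Minimizing collapses redundant product states.
10 states suffice.
       0  1 
>  A   B  C 
   B   A  D 
   C   D  E 
   D   C  F 
   E   F  G 
   F   E  H 
   G   H  I 
   H   G  J 
 * I   J  I 
   J   I  J 
(> = start, * = accepting)

start=A accept=I A-0->B A-1->C B-0->A B-1->D C-0->D C-1->E D-0->C D-1->F E-0->F E-1->G F-0->E F-1->H G-0->H G-1->I H-0->G H-1->J I-0->J I-1->I J-0->I J-1->J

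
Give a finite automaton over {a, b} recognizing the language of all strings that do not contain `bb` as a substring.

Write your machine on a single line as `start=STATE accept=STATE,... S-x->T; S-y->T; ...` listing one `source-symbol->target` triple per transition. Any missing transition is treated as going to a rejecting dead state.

This is the complement of 'contains `bb`'. Use the same substring-matching states — S0 through S2 holding how much of `bb` has just been matched — but flip the accepting set: everything except the trap S2 accepts.
3 states suffice.
        a   b  
>* S0   S0  S1 
 * S1   S0  S2 
   S2   S2  S2 
(> = start, * = accepting)

start=S0; accept=S0,S1; S0-a->S0; S0-b->S1; S1-a->S0; S1-b->S2; S2-a->S2; S2-b->S2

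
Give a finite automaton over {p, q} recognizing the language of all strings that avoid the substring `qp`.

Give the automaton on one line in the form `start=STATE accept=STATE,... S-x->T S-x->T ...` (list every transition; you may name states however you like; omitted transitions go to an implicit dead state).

Track partial matches of the forbidden pattern `qp`. State S2 is a dead state reached once `qp` has occurred; every other state accepts. S0 means no part of `qp` is currently matched.
With 3 states:
        p   q  
>* S0   S0  S1 
 * S1   S2  S1 
   S2   S2  S2 
(> = start, * = accepting)

start=S0 accept=S0,S1 S0-p->S0 S0-q->S1 S1-p->S2 S1-q->S1 S2-p->S2 S2-q->S2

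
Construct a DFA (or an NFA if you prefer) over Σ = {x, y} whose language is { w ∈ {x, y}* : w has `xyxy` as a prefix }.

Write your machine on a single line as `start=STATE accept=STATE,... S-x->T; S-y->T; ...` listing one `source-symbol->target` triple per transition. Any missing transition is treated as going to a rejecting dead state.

Walk along `xyxy` while the input agrees: from q0 take `x` to q1, and so on. Any deviation drops to the rejecting sink q5. Once q4 is reached the prefix is confirmed and every continuation is accepted.
A 6-state machine:
        x   y  
>  q0   q1  q5 
   q1   q5  q2 
   q2   q3  q5 
   q3   q5  q4 
 * q4   q4  q4 
   q5   q5  q5 
(> = start, * = accepting)

start=q0; accept=q4; q0-x->q1; q0-y->q5; q1-x->q5; q1-y->q2; q2-x->q3; q2-y->q5; q3-x->q5; q3-y->q4; q4-x->q4; q4-y->q4; q5-x->q5; q5-y->q5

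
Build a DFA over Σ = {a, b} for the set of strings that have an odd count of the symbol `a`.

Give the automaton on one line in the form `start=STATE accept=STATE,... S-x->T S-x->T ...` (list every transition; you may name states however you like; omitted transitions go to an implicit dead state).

Keep the running count of `a`s modulo 2: each `a` advances along the cycle q0 → q1 → q0 while other symbols loop. Accept at q1.
With 2 states:
        a   b  
>  q0   q1  q0 
 * q1   q0  q1 
(> = start, * = accepting)

start=q0 accept=q1 q0-a->q1 q0-b->q0 q1-a->q0 q1-b->q1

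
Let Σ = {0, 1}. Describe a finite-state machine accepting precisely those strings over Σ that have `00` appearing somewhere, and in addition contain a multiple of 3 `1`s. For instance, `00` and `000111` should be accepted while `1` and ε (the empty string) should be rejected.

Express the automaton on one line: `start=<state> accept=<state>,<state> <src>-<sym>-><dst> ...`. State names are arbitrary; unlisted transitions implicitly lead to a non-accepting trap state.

Handle the two conditions separately and then intersect. One (3 states) tracks whether and how much of `00` has been seen; the other (3 states) tracks the count of `1`s modulo 3. Each combined state is a pair, one component from each; accept when both components accept.
With 9 states:
        0   1  
>  s0   s1  s2 
   s1   s3  s2 
   s2   s4  s5 
 * s3   s3  s6 
   s4   s6  s5 
   s5   s7  s0 
   s6   s6  s8 
   s7   s8  s0 
   s8   s8  s3 
(> = start, * = accepting)

start=s0 accept=s3 s0-0->s1 s0-1->s2 s1-0->s3 s1-1->s2 s2-0->s4 s2-1->s5 s3-0->s3 s3-1->s6 s4-0->s6 s4-1->s5 s5-0->s7 s5-1->s0 s6-0->s6 s6-1->s8 s7-0->s8 s7-1->s0 s8-0->s8 s8-1->s3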